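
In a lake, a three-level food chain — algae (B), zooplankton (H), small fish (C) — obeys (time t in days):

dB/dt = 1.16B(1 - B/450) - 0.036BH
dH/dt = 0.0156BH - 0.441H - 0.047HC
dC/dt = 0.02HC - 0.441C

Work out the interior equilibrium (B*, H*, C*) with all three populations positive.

From dC/dt = 0: 0.02H* = 0.441, so H* = 22.1.
From dB/dt = 0: 1.16(1 - B*/450) = 0.036·22.1, giving B* = 450·(1 - 0.684) = 142.
From dH/dt = 0: 0.0156·142 - 0.441 = 0.047C*, so C* = 1.78/0.047 = 37.8.

B* ≈ 142, H* ≈ 22.1, C* ≈ 37.8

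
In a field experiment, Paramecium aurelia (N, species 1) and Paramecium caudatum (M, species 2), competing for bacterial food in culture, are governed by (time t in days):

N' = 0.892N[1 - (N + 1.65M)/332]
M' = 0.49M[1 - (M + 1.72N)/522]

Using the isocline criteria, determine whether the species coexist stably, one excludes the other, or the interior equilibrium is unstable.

unstable coexistence (outcome depends on initial conditions)

Compare the nullcline intercepts: K1/α12 = 332/1.65 = 201 < K2 = 522; K2/α21 = 522/1.72 = 303 < K1 = 332.
Since both are reversed, neither can invade when rare; the interior point is a saddle.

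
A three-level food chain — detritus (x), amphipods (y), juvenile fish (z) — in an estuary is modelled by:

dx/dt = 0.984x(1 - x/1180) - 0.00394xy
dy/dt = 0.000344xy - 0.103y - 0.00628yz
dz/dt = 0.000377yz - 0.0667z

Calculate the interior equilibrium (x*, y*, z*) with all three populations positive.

From dz/dt = 0: 0.000377y* = 0.0667, so y* = 177.
From dx/dt = 0: 0.984(1 - x*/1180) = 0.00394·177, giving x* = 1180·(1 - 0.708) = 344.
From dy/dt = 0: 0.000344·344 - 0.103 = 0.00628z*, so z* = 0.0154/0.00628 = 2.45.

x* ≈ 344, y* ≈ 177, z* ≈ 2.45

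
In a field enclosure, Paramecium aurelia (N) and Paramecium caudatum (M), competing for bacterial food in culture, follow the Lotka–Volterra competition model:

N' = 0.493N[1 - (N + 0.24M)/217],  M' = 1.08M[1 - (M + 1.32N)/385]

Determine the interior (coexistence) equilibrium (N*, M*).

N* ≈ 182, M* ≈ 144

Setting both brackets to zero gives the nullclines N + 0.24M = 217 and 1.32N + M = 385.
Substituting M = 385 - 1.32N into the first: N(1 - 0.24·1.32) = 217 - 0.24·385.
So N* = 125/0.683 = 182, and then M* = 385 - 1.32·182 = 144.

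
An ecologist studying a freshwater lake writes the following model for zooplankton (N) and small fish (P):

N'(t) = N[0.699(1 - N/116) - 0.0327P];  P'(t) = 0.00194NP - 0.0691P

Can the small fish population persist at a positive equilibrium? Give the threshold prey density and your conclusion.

The predator equation gives dP/dt > 0 only when N > 0.0691/0.00194 = 35.6.
Without the predator, N → K = 116. Since 116 > 35.6, the predator can invade and persist.

Threshold N = 35.6; K > 35.6, so yes, the predator persists.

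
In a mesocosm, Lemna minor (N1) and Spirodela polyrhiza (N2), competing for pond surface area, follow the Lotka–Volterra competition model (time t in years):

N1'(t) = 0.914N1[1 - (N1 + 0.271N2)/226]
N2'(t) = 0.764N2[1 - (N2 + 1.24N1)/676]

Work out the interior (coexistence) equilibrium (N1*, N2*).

N1* ≈ 64.5, N2* ≈ 596

Setting both brackets to zero gives the nullclines N1 + 0.271N2 = 226 and 1.24N1 + N2 = 676.
Substituting N2 = 676 - 1.24N1 into the first: N1(1 - 0.271·1.24) = 226 - 0.271·676.
So N1* = 42.8/0.664 = 64.5, and then N2* = 676 - 1.24·64.5 = 596.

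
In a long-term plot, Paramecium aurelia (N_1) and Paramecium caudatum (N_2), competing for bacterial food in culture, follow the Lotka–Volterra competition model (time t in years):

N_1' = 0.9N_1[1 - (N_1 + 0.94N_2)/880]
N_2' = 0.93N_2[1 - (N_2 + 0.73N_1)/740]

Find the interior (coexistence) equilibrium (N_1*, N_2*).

Setting both brackets to zero gives the nullclines N_1 + 0.94N_2 = 880 and 0.73N_1 + N_2 = 740.
Substituting N_2 = 740 - 0.73N_1 into the first: N_1(1 - 0.94·0.73) = 880 - 0.94·740.
So N_1* = 184/0.314 = 588, and then N_2* = 740 - 0.73·588 = 311.

N_1* ≈ 588, N_2* ≈ 311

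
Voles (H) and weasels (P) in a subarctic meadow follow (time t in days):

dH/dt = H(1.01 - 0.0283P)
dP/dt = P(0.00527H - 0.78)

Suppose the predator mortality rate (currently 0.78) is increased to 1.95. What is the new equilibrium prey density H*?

At the interior fixed point, setting dP/dt = 0 with P > 0 fixes H* = (predator death rate)/(HP coefficient) — independent of the other coefficients.
With the change, H* = 1.95/0.00527 = 370; it rises from 148.

H* ≈ 370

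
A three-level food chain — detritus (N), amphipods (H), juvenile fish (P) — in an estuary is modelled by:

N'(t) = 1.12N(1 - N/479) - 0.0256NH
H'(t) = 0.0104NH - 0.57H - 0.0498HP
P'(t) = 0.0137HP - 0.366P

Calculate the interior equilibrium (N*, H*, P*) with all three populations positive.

From dP/dt = 0: 0.0137H* = 0.366, so H* = 26.7.
From dN/dt = 0: 1.12(1 - N*/479) = 0.0256·26.7, giving N* = 479·(1 - 0.611) = 187.
From dH/dt = 0: 0.0104·187 - 0.57 = 0.0498P*, so P* = 1.37/0.0498 = 27.5.

N* ≈ 187, H* ≈ 26.7, P* ≈ 27.5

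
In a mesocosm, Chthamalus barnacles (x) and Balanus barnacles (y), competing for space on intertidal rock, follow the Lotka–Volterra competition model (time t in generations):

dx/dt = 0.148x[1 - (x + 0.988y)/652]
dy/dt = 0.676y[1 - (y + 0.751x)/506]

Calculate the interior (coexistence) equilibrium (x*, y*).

Setting both brackets to zero gives the nullclines x + 0.988y = 652 and 0.751x + y = 506.
Substituting y = 506 - 0.751x into the first: x(1 - 0.988·0.751) = 652 - 0.988·506.
So x* = 152/0.258 = 589, and then y* = 506 - 0.751·589 = 63.4.

x* ≈ 589, y* ≈ 63.4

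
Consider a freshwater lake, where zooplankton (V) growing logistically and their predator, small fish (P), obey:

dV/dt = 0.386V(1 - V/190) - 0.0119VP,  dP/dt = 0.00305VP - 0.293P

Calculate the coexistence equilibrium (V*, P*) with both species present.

V* ≈ 96.1, P* ≈ 16

From dP/dt = 0 with P > 0: 0.00305V* = 0.293, so V* = 96.1.
Substitute into dV/dt = 0: 0.386(1 - 96.1/190) = 0.0119P*.
The bracket is 0.494, giving P* = 0.191/0.0119 = 16.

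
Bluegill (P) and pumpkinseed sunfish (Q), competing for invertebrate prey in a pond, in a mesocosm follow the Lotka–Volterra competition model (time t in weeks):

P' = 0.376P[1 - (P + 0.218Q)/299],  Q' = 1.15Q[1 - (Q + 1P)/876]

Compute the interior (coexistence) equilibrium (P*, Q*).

Setting both brackets to zero gives the nullclines P + 0.218Q = 299 and 1P + Q = 876.
Substituting Q = 876 - 1P into the first: P(1 - 0.218·1) = 299 - 0.218·876.
So P* = 108/0.782 = 138, and then Q* = 876 - 1·138 = 738.

P* ≈ 138, Q* ≈ 738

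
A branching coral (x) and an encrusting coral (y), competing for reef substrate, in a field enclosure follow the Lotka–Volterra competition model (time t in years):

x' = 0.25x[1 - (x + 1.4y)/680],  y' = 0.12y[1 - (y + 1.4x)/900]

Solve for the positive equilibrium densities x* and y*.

x* ≈ 604, y* ≈ 54.2

Setting both brackets to zero gives the nullclines x + 1.4y = 680 and 1.4x + y = 900.
Substituting y = 900 - 1.4x into the first: x(1 - 1.4·1.4) = 680 - 1.4·900.
So x* = -580/-0.96 = 604, and then y* = 900 - 1.4·604 = 54.2.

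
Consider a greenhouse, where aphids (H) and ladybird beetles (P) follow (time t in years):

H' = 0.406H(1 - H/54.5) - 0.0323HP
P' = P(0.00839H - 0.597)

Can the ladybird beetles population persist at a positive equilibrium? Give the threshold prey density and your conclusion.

Threshold H = 71.2; K < 71.2, so no, the predator goes extinct.

The predator equation gives dP/dt > 0 only when H > 0.597/0.00839 = 71.2.
Without the predator, H → K = 54.5. Since 54.5 < 71.2, the predator cannot invade.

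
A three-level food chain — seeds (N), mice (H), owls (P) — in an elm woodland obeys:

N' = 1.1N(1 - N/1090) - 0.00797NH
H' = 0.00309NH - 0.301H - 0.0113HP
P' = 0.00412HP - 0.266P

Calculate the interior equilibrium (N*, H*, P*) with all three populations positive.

From dP/dt = 0: 0.00412H* = 0.266, so H* = 64.6.
From dN/dt = 0: 1.1(1 - N*/1090) = 0.00797·64.6, giving N* = 1090·(1 - 0.468) = 580.
From dH/dt = 0: 0.00309·580 - 0.301 = 0.0113P*, so P* = 1.49/0.0113 = 132.

N* ≈ 580, H* ≈ 64.6, P* ≈ 132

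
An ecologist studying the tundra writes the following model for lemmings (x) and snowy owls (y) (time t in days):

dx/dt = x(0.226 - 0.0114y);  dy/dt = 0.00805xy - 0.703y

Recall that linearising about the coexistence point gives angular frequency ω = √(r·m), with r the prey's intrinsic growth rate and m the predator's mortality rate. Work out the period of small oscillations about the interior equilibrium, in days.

Here r = 0.226 and m = 0.703, so r·m = 0.159.
ω = √0.159 = 0.399 per day, hence T = 2π/ω ≈ 15.8 days.

T ≈ 15.8 days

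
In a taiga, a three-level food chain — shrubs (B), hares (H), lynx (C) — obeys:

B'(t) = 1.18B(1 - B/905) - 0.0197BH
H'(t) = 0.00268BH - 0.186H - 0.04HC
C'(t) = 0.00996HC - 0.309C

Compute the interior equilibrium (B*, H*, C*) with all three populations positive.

From dC/dt = 0: 0.00996H* = 0.309, so H* = 31.
From dB/dt = 0: 1.18(1 - B*/905) = 0.0197·31, giving B* = 905·(1 - 0.518) = 436.
From dH/dt = 0: 0.00268·436 - 0.186 = 0.04C*, so C* = 0.983/0.04 = 24.6.

B* ≈ 436, H* ≈ 31, C* ≈ 24.6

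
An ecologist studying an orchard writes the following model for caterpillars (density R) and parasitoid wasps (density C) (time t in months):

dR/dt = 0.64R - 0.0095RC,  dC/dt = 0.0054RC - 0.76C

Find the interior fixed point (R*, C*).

Set dC/dt = 0 with C > 0: 0.0054R - 0.76 = 0, so R* = 0.76/0.0054 = 141.
Set dR/dt = 0 with R > 0: 0.64 - 0.0095C = 0, so C* = 0.64/0.0095 = 67.4.

R* ≈ 141, C* ≈ 67.4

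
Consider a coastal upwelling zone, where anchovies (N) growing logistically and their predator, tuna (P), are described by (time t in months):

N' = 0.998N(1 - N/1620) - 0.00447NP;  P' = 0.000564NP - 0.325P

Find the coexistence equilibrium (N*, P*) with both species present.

From dP/dt = 0 with P > 0: 0.000564N* = 0.325, so N* = 576.
Substitute into dN/dt = 0: 0.998(1 - 576/1620) = 0.00447P*.
The bracket is 0.644, giving P* = 0.643/0.00447 = 144.

N* ≈ 576, P* ≈ 144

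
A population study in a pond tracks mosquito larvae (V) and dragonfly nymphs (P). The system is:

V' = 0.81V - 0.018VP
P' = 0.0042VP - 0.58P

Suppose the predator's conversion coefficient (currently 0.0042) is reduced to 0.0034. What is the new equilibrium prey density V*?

V* ≈ 171

At the interior fixed point, setting dP/dt = 0 with P > 0 fixes V* = (predator death rate)/(VP coefficient) — independent of the other coefficients.
With the change, V* = 0.58/0.0034 = 171; it rises from 138.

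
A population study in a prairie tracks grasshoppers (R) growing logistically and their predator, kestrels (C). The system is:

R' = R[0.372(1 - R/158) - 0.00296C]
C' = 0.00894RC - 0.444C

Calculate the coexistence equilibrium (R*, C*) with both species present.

R* ≈ 49.7, C* ≈ 86.2

From dC/dt = 0 with C > 0: 0.00894R* = 0.444, so R* = 49.7.
Substitute into dR/dt = 0: 0.372(1 - 49.7/158) = 0.00296C*.
The bracket is 0.686, giving C* = 0.255/0.00296 = 86.2.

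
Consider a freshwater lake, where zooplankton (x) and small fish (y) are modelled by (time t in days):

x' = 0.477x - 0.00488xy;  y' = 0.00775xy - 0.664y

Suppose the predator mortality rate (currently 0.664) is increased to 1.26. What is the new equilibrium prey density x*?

x* ≈ 163

At the interior fixed point, setting dy/dt = 0 with y > 0 fixes x* = (predator death rate)/(xy coefficient) — independent of the other coefficients.
With the change, x* = 1.26/0.00775 = 163; it rises from 85.7.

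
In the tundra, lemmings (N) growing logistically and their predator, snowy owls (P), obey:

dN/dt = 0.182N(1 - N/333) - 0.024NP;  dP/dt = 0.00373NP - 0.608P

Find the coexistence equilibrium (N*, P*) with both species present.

N* ≈ 163, P* ≈ 3.87

From dP/dt = 0 with P > 0: 0.00373N* = 0.608, so N* = 163.
Substitute into dN/dt = 0: 0.182(1 - 163/333) = 0.024P*.
The bracket is 0.511, giving P* = 0.0929/0.024 = 3.87.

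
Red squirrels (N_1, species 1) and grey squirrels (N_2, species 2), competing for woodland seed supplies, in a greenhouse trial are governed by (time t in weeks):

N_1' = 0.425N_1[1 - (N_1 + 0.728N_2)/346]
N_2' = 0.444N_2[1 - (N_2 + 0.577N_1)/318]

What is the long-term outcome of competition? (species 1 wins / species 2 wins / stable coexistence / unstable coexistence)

stable coexistence

Compare the nullcline intercepts: K1/α12 = 346/0.728 = 475 > K2 = 318; K2/α21 = 318/0.577 = 551 > K1 = 346.
Since both inequalities hold, each species can invade when rare, so the interior equilibrium is stable.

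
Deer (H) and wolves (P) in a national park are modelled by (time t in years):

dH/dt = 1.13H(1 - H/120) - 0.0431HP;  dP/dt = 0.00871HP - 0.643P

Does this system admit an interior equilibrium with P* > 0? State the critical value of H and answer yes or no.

Threshold H = 73.8; K > 73.8, so yes, the predator persists.

The predator equation gives dP/dt > 0 only when H > 0.643/0.00871 = 73.8.
Without the predator, H → K = 120. Since 120 > 73.8, the predator can invade and persist.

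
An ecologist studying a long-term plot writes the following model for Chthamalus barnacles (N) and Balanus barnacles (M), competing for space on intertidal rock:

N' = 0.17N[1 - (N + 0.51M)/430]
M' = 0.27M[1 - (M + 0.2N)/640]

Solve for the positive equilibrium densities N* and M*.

N* ≈ 115, M* ≈ 617

Setting both brackets to zero gives the nullclines N + 0.51M = 430 and 0.2N + M = 640.
Substituting M = 640 - 0.2N into the first: N(1 - 0.51·0.2) = 430 - 0.51·640.
So N* = 104/0.898 = 115, and then M* = 640 - 0.2·115 = 617.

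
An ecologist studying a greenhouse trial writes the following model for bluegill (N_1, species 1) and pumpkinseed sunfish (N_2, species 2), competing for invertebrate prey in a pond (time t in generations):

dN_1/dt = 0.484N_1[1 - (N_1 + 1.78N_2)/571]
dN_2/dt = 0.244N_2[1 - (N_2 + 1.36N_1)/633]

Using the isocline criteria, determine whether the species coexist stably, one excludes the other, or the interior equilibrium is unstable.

unstable coexistence (outcome depends on initial conditions)

Compare the nullcline intercepts: K1/α12 = 571/1.78 = 321 < K2 = 633; K2/α21 = 633/1.36 = 465 < K1 = 571.
Since both are reversed, neither can invade when rare; the interior point is a saddle.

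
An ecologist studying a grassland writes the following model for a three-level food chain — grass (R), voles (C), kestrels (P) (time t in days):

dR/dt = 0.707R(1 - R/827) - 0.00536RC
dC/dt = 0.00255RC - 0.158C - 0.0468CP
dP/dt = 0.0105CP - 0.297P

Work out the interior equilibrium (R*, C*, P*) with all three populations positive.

From dP/dt = 0: 0.0105C* = 0.297, so C* = 28.3.
From dR/dt = 0: 0.707(1 - R*/827) = 0.00536·28.3, giving R* = 827·(1 - 0.214) = 650.
From dC/dt = 0: 0.00255·650 - 0.158 = 0.0468P*, so P* = 1.5/0.0468 = 32.

R* ≈ 650, C* ≈ 28.3, P* ≈ 32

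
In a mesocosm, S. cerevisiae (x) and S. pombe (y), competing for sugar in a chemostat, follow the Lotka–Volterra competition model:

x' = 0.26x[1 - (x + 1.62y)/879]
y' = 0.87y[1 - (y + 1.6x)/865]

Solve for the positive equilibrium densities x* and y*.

x* ≈ 328, y* ≈ 340

Setting both brackets to zero gives the nullclines x + 1.62y = 879 and 1.6x + y = 865.
Substituting y = 865 - 1.6x into the first: x(1 - 1.62·1.6) = 879 - 1.62·865.
So x* = -522/-1.59 = 328, and then y* = 865 - 1.6·328 = 340.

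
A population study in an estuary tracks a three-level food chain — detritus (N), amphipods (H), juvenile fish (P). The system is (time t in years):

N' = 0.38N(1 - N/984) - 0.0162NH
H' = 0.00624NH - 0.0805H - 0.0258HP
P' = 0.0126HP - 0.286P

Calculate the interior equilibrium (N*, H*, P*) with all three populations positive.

From dP/dt = 0: 0.0126H* = 0.286, so H* = 22.7.
From dN/dt = 0: 0.38(1 - N*/984) = 0.0162·22.7, giving N* = 984·(1 - 0.968) = 31.8.
From dH/dt = 0: 0.00624·31.8 - 0.0805 = 0.0258P*, so P* = 0.118/0.0258 = 4.57.

N* ≈ 31.8, H* ≈ 22.7, P* ≈ 4.57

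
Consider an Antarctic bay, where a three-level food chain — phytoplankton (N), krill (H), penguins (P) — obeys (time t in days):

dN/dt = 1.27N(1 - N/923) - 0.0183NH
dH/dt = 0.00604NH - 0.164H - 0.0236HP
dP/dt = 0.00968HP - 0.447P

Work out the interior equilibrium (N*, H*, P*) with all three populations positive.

From dP/dt = 0: 0.00968H* = 0.447, so H* = 46.2.
From dN/dt = 0: 1.27(1 - N*/923) = 0.0183·46.2, giving N* = 923·(1 - 0.665) = 309.
From dH/dt = 0: 0.00604·309 - 0.164 = 0.0236P*, so P* = 1.7/0.0236 = 72.1.

N* ≈ 309, H* ≈ 46.2, P* ≈ 72.1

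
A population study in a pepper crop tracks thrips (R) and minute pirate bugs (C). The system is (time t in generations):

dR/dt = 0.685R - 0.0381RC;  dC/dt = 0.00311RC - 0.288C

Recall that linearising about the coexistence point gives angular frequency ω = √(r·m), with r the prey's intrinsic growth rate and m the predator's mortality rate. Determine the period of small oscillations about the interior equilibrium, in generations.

Here r = 0.685 and m = 0.288, so r·m = 0.197.
ω = √0.197 = 0.444 per generation, hence T = 2π/ω ≈ 14.1 generations.

T ≈ 14.1 generations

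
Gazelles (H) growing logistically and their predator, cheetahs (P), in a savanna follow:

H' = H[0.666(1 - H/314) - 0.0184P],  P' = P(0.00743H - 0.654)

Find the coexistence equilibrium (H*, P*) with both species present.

From dP/dt = 0 with P > 0: 0.00743H* = 0.654, so H* = 88.
Substitute into dH/dt = 0: 0.666(1 - 88/314) = 0.0184P*.
The bracket is 0.72, giving P* = 0.479/0.0184 = 26.

H* ≈ 88, P* ≈ 26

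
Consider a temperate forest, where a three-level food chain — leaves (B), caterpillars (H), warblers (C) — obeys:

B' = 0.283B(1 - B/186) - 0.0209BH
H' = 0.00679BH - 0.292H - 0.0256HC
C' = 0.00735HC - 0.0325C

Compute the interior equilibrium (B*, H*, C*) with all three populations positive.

From dC/dt = 0: 0.00735H* = 0.0325, so H* = 4.42.
From dB/dt = 0: 0.283(1 - B*/186) = 0.0209·4.42, giving B* = 186·(1 - 0.327) = 125.
From dH/dt = 0: 0.00679·125 - 0.292 = 0.0256C*, so C* = 0.559/0.0256 = 21.8.

B* ≈ 125, H* ≈ 4.42, C* ≈ 21.8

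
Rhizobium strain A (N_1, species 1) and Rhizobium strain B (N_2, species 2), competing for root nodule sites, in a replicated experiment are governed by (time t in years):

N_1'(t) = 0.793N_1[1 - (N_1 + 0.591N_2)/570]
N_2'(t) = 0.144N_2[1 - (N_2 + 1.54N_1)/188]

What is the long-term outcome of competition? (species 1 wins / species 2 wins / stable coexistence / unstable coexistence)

species 1 excludes species 2

Compare the nullcline intercepts: K1/α12 = 570/0.591 = 964 > K2 = 188; K2/α21 = 188/1.54 = 122 < K1 = 570.
Since the inequalities point opposite ways, species 1 can invade but species 2 cannot.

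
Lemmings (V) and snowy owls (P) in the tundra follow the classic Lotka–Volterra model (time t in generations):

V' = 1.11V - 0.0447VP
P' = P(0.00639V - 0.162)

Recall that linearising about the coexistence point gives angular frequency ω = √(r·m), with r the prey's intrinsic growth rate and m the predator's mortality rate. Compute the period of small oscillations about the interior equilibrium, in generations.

T ≈ 14.8 generations

Here r = 1.11 and m = 0.162, so r·m = 0.18.
ω = √0.18 = 0.424 per generation, hence T = 2π/ω ≈ 14.8 generations.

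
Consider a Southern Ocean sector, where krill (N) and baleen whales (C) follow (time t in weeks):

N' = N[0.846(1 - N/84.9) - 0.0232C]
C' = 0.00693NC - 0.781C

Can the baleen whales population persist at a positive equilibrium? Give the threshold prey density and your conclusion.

Threshold N = 113; K < 113, so no, the predator goes extinct.

The predator equation gives dC/dt > 0 only when N > 0.781/0.00693 = 113.
Without the predator, N → K = 84.9. Since 84.9 < 113, the predator cannot invade.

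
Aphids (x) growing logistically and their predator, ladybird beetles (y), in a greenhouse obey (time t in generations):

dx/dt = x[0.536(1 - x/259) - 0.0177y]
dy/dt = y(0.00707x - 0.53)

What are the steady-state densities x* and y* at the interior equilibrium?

From dy/dt = 0 with y > 0: 0.00707x* = 0.53, so x* = 75.
Substitute into dx/dt = 0: 0.536(1 - 75/259) = 0.0177y*.
The bracket is 0.711, giving y* = 0.381/0.0177 = 21.5.

x* ≈ 75, y* ≈ 21.5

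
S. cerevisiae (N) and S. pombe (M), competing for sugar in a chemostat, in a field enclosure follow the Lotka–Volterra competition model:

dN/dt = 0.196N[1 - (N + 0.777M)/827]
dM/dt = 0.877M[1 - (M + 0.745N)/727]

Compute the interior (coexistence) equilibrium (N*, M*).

N* ≈ 622, M* ≈ 263

Setting both brackets to zero gives the nullclines N + 0.777M = 827 and 0.745N + M = 727.
Substituting M = 727 - 0.745N into the first: N(1 - 0.777·0.745) = 827 - 0.777·727.
So N* = 262/0.421 = 622, and then M* = 727 - 0.745·622 = 263.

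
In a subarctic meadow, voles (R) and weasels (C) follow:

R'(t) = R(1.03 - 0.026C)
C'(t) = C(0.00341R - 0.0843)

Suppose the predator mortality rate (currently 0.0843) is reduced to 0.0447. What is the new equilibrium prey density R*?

R* ≈ 13.1

At the interior fixed point, setting dC/dt = 0 with C > 0 fixes R* = (predator death rate)/(RC coefficient) — independent of the other coefficients.
With the change, R* = 0.0447/0.00341 = 13.1; it falls from 24.7.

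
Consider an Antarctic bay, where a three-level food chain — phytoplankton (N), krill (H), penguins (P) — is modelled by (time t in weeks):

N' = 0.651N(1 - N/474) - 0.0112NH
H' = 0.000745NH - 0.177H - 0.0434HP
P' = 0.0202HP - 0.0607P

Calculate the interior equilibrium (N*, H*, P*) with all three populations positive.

N* ≈ 449, H* ≈ 3, P* ≈ 3.64

From dP/dt = 0: 0.0202H* = 0.0607, so H* = 3.
From dN/dt = 0: 0.651(1 - N*/474) = 0.0112·3, giving N* = 474·(1 - 0.0517) = 449.
From dH/dt = 0: 0.000745·449 - 0.177 = 0.0434P*, so P* = 0.158/0.0434 = 3.64.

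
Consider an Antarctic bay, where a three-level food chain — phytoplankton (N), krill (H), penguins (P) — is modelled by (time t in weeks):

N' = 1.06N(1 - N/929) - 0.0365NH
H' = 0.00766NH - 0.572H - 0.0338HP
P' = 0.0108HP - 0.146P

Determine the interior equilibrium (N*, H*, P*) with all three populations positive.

From dP/dt = 0: 0.0108H* = 0.146, so H* = 13.5.
From dN/dt = 0: 1.06(1 - N*/929) = 0.0365·13.5, giving N* = 929·(1 - 0.465) = 497.
From dH/dt = 0: 0.00766·497 - 0.572 = 0.0338P*, so P* = 3.23/0.0338 = 95.6.

N* ≈ 497, H* ≈ 13.5, P* ≈ 95.6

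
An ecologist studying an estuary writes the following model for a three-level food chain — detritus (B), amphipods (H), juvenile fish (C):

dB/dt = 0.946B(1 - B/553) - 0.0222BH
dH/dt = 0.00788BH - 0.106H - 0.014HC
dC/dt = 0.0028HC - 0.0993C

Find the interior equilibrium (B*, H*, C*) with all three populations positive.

From dC/dt = 0: 0.0028H* = 0.0993, so H* = 35.5.
From dB/dt = 0: 0.946(1 - B*/553) = 0.0222·35.5, giving B* = 553·(1 - 0.832) = 92.8.
From dH/dt = 0: 0.00788·92.8 - 0.106 = 0.014C*, so C* = 0.625/0.014 = 44.6.

B* ≈ 92.8, H* ≈ 35.5, C* ≈ 44.6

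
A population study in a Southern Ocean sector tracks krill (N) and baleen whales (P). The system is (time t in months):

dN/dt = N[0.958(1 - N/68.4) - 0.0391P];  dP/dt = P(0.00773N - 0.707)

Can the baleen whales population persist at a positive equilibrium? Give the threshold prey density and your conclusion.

Threshold N = 91.5; K < 91.5, so no, the predator goes extinct.

The predator equation gives dP/dt > 0 only when N > 0.707/0.00773 = 91.5.
Without the predator, N → K = 68.4. Since 68.4 < 91.5, the predator cannot invade.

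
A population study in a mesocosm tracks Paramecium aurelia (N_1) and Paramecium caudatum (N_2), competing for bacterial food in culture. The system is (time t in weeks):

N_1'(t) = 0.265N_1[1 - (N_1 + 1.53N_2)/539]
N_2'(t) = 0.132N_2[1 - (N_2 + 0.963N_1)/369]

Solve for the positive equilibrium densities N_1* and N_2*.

Setting both brackets to zero gives the nullclines N_1 + 1.53N_2 = 539 and 0.963N_1 + N_2 = 369.
Substituting N_2 = 369 - 0.963N_1 into the first: N_1(1 - 1.53·0.963) = 539 - 1.53·369.
So N_1* = -25.6/-0.473 = 54, and then N_2* = 369 - 0.963·54 = 317.

N_1* ≈ 54, N_2* ≈ 317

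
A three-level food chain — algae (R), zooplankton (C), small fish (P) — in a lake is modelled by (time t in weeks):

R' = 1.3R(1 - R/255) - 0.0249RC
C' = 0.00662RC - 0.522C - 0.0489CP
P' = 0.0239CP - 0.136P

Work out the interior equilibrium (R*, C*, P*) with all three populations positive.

From dP/dt = 0: 0.0239C* = 0.136, so C* = 5.69.
From dR/dt = 0: 1.3(1 - R*/255) = 0.0249·5.69, giving R* = 255·(1 - 0.109) = 227.
From dC/dt = 0: 0.00662·227 - 0.522 = 0.0489P*, so P* = 0.982/0.0489 = 20.1.

R* ≈ 227, C* ≈ 5.69, P* ≈ 20.1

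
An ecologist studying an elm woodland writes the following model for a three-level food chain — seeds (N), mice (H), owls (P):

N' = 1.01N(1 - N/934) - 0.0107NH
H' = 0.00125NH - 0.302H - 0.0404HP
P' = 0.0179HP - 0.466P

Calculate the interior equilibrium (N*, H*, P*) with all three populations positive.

N* ≈ 676, H* ≈ 26, P* ≈ 13.5

From dP/dt = 0: 0.0179H* = 0.466, so H* = 26.
From dN/dt = 0: 1.01(1 - N*/934) = 0.0107·26, giving N* = 934·(1 - 0.276) = 676.
From dH/dt = 0: 0.00125·676 - 0.302 = 0.0404P*, so P* = 0.544/0.0404 = 13.5.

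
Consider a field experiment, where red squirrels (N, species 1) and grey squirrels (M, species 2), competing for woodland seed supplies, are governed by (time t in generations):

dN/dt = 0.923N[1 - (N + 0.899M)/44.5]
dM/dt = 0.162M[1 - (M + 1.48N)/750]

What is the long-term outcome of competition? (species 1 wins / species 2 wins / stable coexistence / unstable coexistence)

Compare the nullcline intercepts: K1/α12 = 44.5/0.899 = 49.5 < K2 = 750; K2/α21 = 750/1.48 = 507 > K1 = 44.5.
Since the inequalities point opposite ways, species 2 can invade but species 1 cannot.

species 2 excludes species 1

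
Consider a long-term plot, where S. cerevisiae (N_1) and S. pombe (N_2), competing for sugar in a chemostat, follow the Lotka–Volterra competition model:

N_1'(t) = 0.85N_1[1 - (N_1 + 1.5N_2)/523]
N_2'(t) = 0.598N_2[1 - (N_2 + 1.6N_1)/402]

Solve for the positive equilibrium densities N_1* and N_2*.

N_1* ≈ 57.1, N_2* ≈ 311

Setting both brackets to zero gives the nullclines N_1 + 1.5N_2 = 523 and 1.6N_1 + N_2 = 402.
Substituting N_2 = 402 - 1.6N_1 into the first: N_1(1 - 1.5·1.6) = 523 - 1.5·402.
So N_1* = -80/-1.4 = 57.1, and then N_2* = 402 - 1.6·57.1 = 311.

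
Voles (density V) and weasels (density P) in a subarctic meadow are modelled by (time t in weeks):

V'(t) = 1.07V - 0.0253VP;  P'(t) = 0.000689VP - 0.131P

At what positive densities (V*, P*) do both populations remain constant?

Set dP/dt = 0 with P > 0: 0.000689V - 0.131 = 0, so V* = 0.131/0.000689 = 190.
Set dV/dt = 0 with V > 0: 1.07 - 0.0253P = 0, so P* = 1.07/0.0253 = 42.3.

V* ≈ 190, P* ≈ 42.3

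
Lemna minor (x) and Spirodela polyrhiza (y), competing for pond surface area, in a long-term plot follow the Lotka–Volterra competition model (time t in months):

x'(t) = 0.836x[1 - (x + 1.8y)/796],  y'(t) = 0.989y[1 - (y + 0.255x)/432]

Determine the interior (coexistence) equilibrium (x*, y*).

Setting both brackets to zero gives the nullclines x + 1.8y = 796 and 0.255x + y = 432.
Substituting y = 432 - 0.255x into the first: x(1 - 1.8·0.255) = 796 - 1.8·432.
So x* = 18.4/0.541 = 34, and then y* = 432 - 0.255·34 = 423.

x* ≈ 34, y* ≈ 423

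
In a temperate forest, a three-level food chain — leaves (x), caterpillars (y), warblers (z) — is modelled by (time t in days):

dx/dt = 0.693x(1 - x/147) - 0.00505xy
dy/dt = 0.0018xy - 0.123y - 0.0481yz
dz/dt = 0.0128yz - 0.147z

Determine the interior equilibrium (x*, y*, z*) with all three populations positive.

x* ≈ 135, y* ≈ 11.5, z* ≈ 2.48

From dz/dt = 0: 0.0128y* = 0.147, so y* = 11.5.
From dx/dt = 0: 0.693(1 - x*/147) = 0.00505·11.5, giving x* = 147·(1 - 0.0837) = 135.
From dy/dt = 0: 0.0018·135 - 0.123 = 0.0481z*, so z* = 0.119/0.0481 = 2.48.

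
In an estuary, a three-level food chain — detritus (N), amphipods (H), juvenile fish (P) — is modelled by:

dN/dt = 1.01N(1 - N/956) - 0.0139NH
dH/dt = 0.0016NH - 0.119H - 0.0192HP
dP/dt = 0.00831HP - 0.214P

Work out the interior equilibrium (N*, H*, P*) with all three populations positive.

N* ≈ 617, H* ≈ 25.8, P* ≈ 45.2

From dP/dt = 0: 0.00831H* = 0.214, so H* = 25.8.
From dN/dt = 0: 1.01(1 - N*/956) = 0.0139·25.8, giving N* = 956·(1 - 0.354) = 617.
From dH/dt = 0: 0.0016·617 - 0.119 = 0.0192P*, so P* = 0.868/0.0192 = 45.2.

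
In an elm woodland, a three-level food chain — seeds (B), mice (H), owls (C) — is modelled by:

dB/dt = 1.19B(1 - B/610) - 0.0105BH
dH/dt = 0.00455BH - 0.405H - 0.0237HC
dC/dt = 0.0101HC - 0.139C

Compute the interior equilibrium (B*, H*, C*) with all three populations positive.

From dC/dt = 0: 0.0101H* = 0.139, so H* = 13.8.
From dB/dt = 0: 1.19(1 - B*/610) = 0.0105·13.8, giving B* = 610·(1 - 0.121) = 536.
From dH/dt = 0: 0.00455·536 - 0.405 = 0.0237C*, so C* = 2.03/0.0237 = 85.8.

B* ≈ 536, H* ≈ 13.8, C* ≈ 85.8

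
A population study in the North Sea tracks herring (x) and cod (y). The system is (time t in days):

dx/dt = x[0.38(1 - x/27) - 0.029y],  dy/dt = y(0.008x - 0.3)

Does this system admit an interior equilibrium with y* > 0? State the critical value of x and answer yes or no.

Threshold x = 37.5; K < 37.5, so no, the predator goes extinct.

The predator equation gives dy/dt > 0 only when x > 0.3/0.008 = 37.5.
Without the predator, x → K = 27. Since 27 < 37.5, the predator cannot invade.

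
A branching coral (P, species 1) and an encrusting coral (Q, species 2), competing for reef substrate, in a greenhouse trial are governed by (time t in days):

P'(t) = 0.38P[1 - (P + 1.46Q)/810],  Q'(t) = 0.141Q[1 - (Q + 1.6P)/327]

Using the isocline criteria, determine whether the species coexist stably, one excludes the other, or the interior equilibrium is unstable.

species 1 excludes species 2

Compare the nullcline intercepts: K1/α12 = 810/1.46 = 555 > K2 = 327; K2/α21 = 327/1.6 = 204 < K1 = 810.
Since the inequalities point opposite ways, species 1 can invade but species 2 cannot.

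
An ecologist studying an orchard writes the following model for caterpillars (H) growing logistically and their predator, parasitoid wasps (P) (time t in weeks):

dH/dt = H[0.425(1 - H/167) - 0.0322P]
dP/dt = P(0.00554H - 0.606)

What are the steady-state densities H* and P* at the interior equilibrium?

H* ≈ 109, P* ≈ 4.55

From dP/dt = 0 with P > 0: 0.00554H* = 0.606, so H* = 109.
Substitute into dH/dt = 0: 0.425(1 - 109/167) = 0.0322P*.
The bracket is 0.345, giving P* = 0.147/0.0322 = 4.55.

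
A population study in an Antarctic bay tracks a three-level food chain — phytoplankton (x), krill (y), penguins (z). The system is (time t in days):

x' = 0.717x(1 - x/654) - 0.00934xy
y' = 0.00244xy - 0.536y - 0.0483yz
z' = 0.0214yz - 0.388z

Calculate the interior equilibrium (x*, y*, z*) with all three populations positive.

x* ≈ 500, y* ≈ 18.1, z* ≈ 14.1

From dz/dt = 0: 0.0214y* = 0.388, so y* = 18.1.
From dx/dt = 0: 0.717(1 - x*/654) = 0.00934·18.1, giving x* = 654·(1 - 0.236) = 500.
From dy/dt = 0: 0.00244·500 - 0.536 = 0.0483z*, so z* = 0.683/0.0483 = 14.1.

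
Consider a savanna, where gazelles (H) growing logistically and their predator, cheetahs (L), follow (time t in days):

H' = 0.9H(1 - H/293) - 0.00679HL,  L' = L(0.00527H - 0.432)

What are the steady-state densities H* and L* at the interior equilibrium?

H* ≈ 82, L* ≈ 95.5

From dL/dt = 0 with L > 0: 0.00527H* = 0.432, so H* = 82.
Substitute into dH/dt = 0: 0.9(1 - 82/293) = 0.00679L*.
The bracket is 0.72, giving L* = 0.648/0.00679 = 95.5.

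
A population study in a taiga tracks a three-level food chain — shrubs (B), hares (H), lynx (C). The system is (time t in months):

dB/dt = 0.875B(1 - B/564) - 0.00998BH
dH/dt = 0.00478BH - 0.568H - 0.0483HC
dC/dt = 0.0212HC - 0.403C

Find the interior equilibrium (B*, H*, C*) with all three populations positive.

B* ≈ 442, H* ≈ 19, C* ≈ 32

From dC/dt = 0: 0.0212H* = 0.403, so H* = 19.
From dB/dt = 0: 0.875(1 - B*/564) = 0.00998·19, giving B* = 564·(1 - 0.217) = 442.
From dH/dt = 0: 0.00478·442 - 0.568 = 0.0483C*, so C* = 1.54/0.0483 = 32.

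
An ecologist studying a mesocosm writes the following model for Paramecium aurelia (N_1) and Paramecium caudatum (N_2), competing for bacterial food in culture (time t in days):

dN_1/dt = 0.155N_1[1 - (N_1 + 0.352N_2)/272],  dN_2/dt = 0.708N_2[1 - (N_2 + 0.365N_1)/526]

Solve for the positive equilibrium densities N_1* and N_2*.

N_1* ≈ 99.7, N_2* ≈ 490

Setting both brackets to zero gives the nullclines N_1 + 0.352N_2 = 272 and 0.365N_1 + N_2 = 526.
Substituting N_2 = 526 - 0.365N_1 into the first: N_1(1 - 0.352·0.365) = 272 - 0.352·526.
So N_1* = 86.8/0.872 = 99.7, and then N_2* = 526 - 0.365·99.7 = 490.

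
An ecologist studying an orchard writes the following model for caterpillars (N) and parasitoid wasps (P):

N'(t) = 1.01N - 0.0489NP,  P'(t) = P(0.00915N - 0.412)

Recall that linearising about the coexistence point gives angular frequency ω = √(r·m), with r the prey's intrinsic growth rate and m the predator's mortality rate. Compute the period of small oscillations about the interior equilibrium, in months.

Here r = 1.01 and m = 0.412, so r·m = 0.416.
ω = √0.416 = 0.645 per month, hence T = 2π/ω ≈ 9.74 months.

T ≈ 9.74 months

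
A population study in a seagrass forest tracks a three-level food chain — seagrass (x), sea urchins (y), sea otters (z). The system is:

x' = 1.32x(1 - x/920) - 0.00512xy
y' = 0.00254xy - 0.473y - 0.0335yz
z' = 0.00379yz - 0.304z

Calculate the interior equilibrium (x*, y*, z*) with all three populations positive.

x* ≈ 634, y* ≈ 80.2, z* ≈ 33.9

From dz/dt = 0: 0.00379y* = 0.304, so y* = 80.2.
From dx/dt = 0: 1.32(1 - x*/920) = 0.00512·80.2, giving x* = 920·(1 - 0.311) = 634.
From dy/dt = 0: 0.00254·634 - 0.473 = 0.0335z*, so z* = 1.14/0.0335 = 33.9.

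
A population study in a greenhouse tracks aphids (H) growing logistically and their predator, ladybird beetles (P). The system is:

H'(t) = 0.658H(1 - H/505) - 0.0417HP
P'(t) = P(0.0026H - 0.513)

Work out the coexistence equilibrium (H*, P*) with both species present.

H* ≈ 197, P* ≈ 9.61

From dP/dt = 0 with P > 0: 0.0026H* = 0.513, so H* = 197.
Substitute into dH/dt = 0: 0.658(1 - 197/505) = 0.0417P*.
The bracket is 0.609, giving P* = 0.401/0.0417 = 9.61.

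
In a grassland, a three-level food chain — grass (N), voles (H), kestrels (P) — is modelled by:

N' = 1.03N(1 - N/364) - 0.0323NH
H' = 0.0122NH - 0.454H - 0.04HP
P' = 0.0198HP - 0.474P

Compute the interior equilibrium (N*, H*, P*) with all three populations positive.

N* ≈ 90.7, H* ≈ 23.9, P* ≈ 16.3

From dP/dt = 0: 0.0198H* = 0.474, so H* = 23.9.
From dN/dt = 0: 1.03(1 - N*/364) = 0.0323·23.9, giving N* = 364·(1 - 0.751) = 90.7.
From dH/dt = 0: 0.0122·90.7 - 0.454 = 0.04P*, so P* = 0.653/0.04 = 16.3.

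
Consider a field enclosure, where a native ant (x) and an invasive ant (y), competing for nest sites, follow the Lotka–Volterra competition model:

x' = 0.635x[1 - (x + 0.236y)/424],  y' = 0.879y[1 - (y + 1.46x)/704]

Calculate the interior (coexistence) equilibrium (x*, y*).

Setting both brackets to zero gives the nullclines x + 0.236y = 424 and 1.46x + y = 704.
Substituting y = 704 - 1.46x into the first: x(1 - 0.236·1.46) = 424 - 0.236·704.
So x* = 258/0.655 = 393, and then y* = 704 - 1.46·393 = 130.

x* ≈ 393, y* ≈ 130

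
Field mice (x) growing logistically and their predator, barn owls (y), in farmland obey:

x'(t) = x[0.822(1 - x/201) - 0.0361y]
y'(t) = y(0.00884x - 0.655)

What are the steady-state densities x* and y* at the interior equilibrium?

x* ≈ 74.1, y* ≈ 14.4

From dy/dt = 0 with y > 0: 0.00884x* = 0.655, so x* = 74.1.
Substitute into dx/dt = 0: 0.822(1 - 74.1/201) = 0.0361y*.
The bracket is 0.631, giving y* = 0.519/0.0361 = 14.4.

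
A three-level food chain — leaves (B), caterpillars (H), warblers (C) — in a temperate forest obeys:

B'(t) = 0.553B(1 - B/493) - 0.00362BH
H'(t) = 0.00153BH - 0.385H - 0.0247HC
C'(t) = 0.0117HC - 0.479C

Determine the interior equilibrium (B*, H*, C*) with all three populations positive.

From dC/dt = 0: 0.0117H* = 0.479, so H* = 40.9.
From dB/dt = 0: 0.553(1 - B*/493) = 0.00362·40.9, giving B* = 493·(1 - 0.268) = 361.
From dH/dt = 0: 0.00153·361 - 0.385 = 0.0247C*, so C* = 0.167/0.0247 = 6.77.

B* ≈ 361, H* ≈ 40.9, C* ≈ 6.77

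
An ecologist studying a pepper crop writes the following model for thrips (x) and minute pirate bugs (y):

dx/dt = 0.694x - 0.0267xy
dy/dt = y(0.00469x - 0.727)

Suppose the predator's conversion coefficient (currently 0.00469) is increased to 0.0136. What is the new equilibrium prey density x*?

At the interior fixed point, setting dy/dt = 0 with y > 0 fixes x* = (predator death rate)/(xy coefficient) — independent of the other coefficients.
With the change, x* = 0.727/0.0136 = 53.5; it falls from 155.

x* ≈ 53.5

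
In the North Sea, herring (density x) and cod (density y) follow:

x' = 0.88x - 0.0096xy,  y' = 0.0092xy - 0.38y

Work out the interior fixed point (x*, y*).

Set dy/dt = 0 with y > 0: 0.0092x - 0.38 = 0, so x* = 0.38/0.0092 = 41.3.
Set dx/dt = 0 with x > 0: 0.88 - 0.0096y = 0, so y* = 0.88/0.0096 = 91.7.

x* ≈ 41.3, y* ≈ 91.7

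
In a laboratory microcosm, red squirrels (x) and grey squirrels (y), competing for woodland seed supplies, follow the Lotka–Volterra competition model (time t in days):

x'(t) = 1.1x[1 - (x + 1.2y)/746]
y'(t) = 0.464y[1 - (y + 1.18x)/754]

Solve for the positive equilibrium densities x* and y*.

x* ≈ 382, y* ≈ 304

Setting both brackets to zero gives the nullclines x + 1.2y = 746 and 1.18x + y = 754.
Substituting y = 754 - 1.18x into the first: x(1 - 1.2·1.18) = 746 - 1.2·754.
So x* = -159/-0.416 = 382, and then y* = 754 - 1.18·382 = 304.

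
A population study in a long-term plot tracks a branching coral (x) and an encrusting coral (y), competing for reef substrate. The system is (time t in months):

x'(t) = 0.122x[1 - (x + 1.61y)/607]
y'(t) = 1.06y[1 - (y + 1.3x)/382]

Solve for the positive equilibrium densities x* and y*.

Setting both brackets to zero gives the nullclines x + 1.61y = 607 and 1.3x + y = 382.
Substituting y = 382 - 1.3x into the first: x(1 - 1.61·1.3) = 607 - 1.61·382.
So x* = -8.02/-1.09 = 7.34, and then y* = 382 - 1.3·7.34 = 372.

x* ≈ 7.34, y* ≈ 372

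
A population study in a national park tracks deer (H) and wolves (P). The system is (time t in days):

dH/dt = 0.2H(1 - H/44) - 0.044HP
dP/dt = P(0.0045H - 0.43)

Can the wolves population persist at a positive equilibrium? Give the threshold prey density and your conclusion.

Threshold H = 95.6; K < 95.6, so no, the predator goes extinct.

The predator equation gives dP/dt > 0 only when H > 0.43/0.0045 = 95.6.
Without the predator, H → K = 44. Since 44 < 95.6, the predator cannot invade.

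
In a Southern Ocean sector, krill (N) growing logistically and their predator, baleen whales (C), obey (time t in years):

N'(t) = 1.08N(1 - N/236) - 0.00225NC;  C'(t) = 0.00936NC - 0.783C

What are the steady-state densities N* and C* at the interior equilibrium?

From dC/dt = 0 with C > 0: 0.00936N* = 0.783, so N* = 83.7.
Substitute into dN/dt = 0: 1.08(1 - 83.7/236) = 0.00225C*.
The bracket is 0.646, giving C* = 0.697/0.00225 = 310.

N* ≈ 83.7, C* ≈ 310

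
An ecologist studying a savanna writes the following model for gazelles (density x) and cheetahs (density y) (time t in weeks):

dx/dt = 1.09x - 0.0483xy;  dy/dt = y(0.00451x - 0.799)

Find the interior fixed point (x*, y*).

x* ≈ 177, y* ≈ 22.6

Set dy/dt = 0 with y > 0: 0.00451x - 0.799 = 0, so x* = 0.799/0.00451 = 177.
Set dx/dt = 0 with x > 0: 1.09 - 0.0483y = 0, so y* = 1.09/0.0483 = 22.6.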